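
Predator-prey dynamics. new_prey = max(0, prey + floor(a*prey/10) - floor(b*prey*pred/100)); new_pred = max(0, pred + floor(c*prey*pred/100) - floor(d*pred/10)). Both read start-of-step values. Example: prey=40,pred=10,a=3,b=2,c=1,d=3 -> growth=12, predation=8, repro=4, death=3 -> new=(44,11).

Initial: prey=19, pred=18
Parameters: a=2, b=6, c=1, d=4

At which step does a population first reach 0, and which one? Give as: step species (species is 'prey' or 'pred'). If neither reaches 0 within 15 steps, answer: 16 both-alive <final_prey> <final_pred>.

Answer: 16 both-alive 1 2

Derivation:
Step 1: prey: 19+3-20=2; pred: 18+3-7=14
Step 2: prey: 2+0-1=1; pred: 14+0-5=9
Step 3: prey: 1+0-0=1; pred: 9+0-3=6
Step 4: prey: 1+0-0=1; pred: 6+0-2=4
Step 5: prey: 1+0-0=1; pred: 4+0-1=3
Step 6: prey: 1+0-0=1; pred: 3+0-1=2
Step 7: prey: 1+0-0=1; pred: 2+0-0=2
Steps 8-15: state stable at prey=1, pred=2 (no change)
No extinction within 15 steps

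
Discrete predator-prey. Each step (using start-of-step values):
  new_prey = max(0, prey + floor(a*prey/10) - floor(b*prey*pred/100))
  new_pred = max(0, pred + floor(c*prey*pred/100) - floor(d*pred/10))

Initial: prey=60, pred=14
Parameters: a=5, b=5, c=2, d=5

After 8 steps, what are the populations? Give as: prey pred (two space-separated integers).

Step 1: prey: 60+30-42=48; pred: 14+16-7=23
Step 2: prey: 48+24-55=17; pred: 23+22-11=34
Step 3: prey: 17+8-28=0; pred: 34+11-17=28
Step 4: prey: 0+0-0=0; pred: 28+0-14=14
Step 5: prey: 0+0-0=0; pred: 14+0-7=7
Step 6: prey: 0+0-0=0; pred: 7+0-3=4
Step 7: prey: 0+0-0=0; pred: 4+0-2=2
Step 8: prey: 0+0-0=0; pred: 2+0-1=1

Answer: 0 1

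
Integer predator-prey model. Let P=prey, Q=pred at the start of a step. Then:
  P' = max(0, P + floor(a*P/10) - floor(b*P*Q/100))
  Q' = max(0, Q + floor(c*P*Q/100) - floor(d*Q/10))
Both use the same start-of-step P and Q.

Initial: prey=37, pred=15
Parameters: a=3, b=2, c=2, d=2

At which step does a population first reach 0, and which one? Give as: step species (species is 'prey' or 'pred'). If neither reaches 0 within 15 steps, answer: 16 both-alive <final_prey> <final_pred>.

Step 1: prey: 37+11-11=37; pred: 15+11-3=23
Step 2: prey: 37+11-17=31; pred: 23+17-4=36
Step 3: prey: 31+9-22=18; pred: 36+22-7=51
Step 4: prey: 18+5-18=5; pred: 51+18-10=59
Step 5: prey: 5+1-5=1; pred: 59+5-11=53
Step 6: prey: 1+0-1=0; pred: 53+1-10=44
First extinction: prey at step 6

Answer: 6 prey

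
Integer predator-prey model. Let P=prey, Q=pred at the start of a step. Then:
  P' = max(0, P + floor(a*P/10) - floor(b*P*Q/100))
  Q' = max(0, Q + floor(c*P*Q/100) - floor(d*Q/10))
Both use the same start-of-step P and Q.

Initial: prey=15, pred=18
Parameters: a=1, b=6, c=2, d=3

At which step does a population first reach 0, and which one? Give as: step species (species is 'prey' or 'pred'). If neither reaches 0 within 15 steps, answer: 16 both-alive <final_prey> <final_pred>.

Step 1: prey: 15+1-16=0; pred: 18+5-5=18
First extinction: prey at step 1

Answer: 1 prey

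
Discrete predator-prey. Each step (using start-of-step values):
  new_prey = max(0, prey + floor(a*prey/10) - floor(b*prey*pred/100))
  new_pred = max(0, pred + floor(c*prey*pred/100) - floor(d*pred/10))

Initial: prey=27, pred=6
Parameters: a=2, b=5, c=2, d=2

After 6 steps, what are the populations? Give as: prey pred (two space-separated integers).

Step 1: prey: 27+5-8=24; pred: 6+3-1=8
Step 2: prey: 24+4-9=19; pred: 8+3-1=10
Step 3: prey: 19+3-9=13; pred: 10+3-2=11
Step 4: prey: 13+2-7=8; pred: 11+2-2=11
Step 5: prey: 8+1-4=5; pred: 11+1-2=10
Step 6: prey: 5+1-2=4; pred: 10+1-2=9

Answer: 4 9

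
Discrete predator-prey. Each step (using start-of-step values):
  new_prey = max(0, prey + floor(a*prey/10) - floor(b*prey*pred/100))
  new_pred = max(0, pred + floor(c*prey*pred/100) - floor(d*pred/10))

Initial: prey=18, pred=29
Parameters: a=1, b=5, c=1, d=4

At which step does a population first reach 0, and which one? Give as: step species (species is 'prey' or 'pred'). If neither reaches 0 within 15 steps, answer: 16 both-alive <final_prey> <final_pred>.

Step 1: prey: 18+1-26=0; pred: 29+5-11=23
First extinction: prey at step 1

Answer: 1 prey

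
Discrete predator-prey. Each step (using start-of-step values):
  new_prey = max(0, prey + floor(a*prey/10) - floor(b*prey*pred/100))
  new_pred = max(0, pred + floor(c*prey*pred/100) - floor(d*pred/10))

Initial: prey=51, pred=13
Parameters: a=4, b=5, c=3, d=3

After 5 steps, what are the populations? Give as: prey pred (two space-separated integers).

Step 1: prey: 51+20-33=38; pred: 13+19-3=29
Step 2: prey: 38+15-55=0; pred: 29+33-8=54
Step 3: prey: 0+0-0=0; pred: 54+0-16=38
Step 4: prey: 0+0-0=0; pred: 38+0-11=27
Step 5: prey: 0+0-0=0; pred: 27+0-8=19

Answer: 0 19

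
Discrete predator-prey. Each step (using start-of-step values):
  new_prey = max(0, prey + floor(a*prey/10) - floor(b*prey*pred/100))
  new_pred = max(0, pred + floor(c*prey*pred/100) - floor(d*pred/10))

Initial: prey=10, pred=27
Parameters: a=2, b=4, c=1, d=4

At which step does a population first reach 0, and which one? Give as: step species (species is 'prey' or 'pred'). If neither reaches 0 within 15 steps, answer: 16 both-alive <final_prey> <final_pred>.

Step 1: prey: 10+2-10=2; pred: 27+2-10=19
Step 2: prey: 2+0-1=1; pred: 19+0-7=12
Step 3: prey: 1+0-0=1; pred: 12+0-4=8
Step 4: prey: 1+0-0=1; pred: 8+0-3=5
Step 5: prey: 1+0-0=1; pred: 5+0-2=3
Step 6: prey: 1+0-0=1; pred: 3+0-1=2
Step 7: prey: 1+0-0=1; pred: 2+0-0=2
Steps 8-15: state stable at prey=1, pred=2 (no change)
No extinction within 15 steps

Answer: 16 both-alive 1 2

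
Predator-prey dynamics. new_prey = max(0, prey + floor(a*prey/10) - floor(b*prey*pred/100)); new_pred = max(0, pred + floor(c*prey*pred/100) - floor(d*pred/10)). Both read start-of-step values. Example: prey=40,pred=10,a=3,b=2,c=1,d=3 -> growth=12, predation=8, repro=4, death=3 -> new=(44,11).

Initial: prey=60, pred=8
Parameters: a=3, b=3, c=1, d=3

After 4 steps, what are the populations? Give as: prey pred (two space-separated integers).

Step 1: prey: 60+18-14=64; pred: 8+4-2=10
Step 2: prey: 64+19-19=64; pred: 10+6-3=13
Step 3: prey: 64+19-24=59; pred: 13+8-3=18
Step 4: prey: 59+17-31=45; pred: 18+10-5=23

Answer: 45 23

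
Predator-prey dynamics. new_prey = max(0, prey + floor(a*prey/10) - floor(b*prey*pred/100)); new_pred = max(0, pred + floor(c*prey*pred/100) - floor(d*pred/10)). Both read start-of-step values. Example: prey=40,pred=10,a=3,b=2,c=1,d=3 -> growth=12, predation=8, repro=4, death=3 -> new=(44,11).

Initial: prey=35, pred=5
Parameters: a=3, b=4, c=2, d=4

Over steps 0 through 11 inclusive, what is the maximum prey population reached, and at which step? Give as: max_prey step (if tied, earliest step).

Answer: 40 2

Derivation:
Step 1: prey: 35+10-7=38; pred: 5+3-2=6
Step 2: prey: 38+11-9=40; pred: 6+4-2=8
Step 3: prey: 40+12-12=40; pred: 8+6-3=11
Step 4: prey: 40+12-17=35; pred: 11+8-4=15
Step 5: prey: 35+10-21=24; pred: 15+10-6=19
Step 6: prey: 24+7-18=13; pred: 19+9-7=21
Step 7: prey: 13+3-10=6; pred: 21+5-8=18
Step 8: prey: 6+1-4=3; pred: 18+2-7=13
Step 9: prey: 3+0-1=2; pred: 13+0-5=8
Step 10: prey: 2+0-0=2; pred: 8+0-3=5
Step 11: prey: 2+0-0=2; pred: 5+0-2=3
Max prey = 40 at step 2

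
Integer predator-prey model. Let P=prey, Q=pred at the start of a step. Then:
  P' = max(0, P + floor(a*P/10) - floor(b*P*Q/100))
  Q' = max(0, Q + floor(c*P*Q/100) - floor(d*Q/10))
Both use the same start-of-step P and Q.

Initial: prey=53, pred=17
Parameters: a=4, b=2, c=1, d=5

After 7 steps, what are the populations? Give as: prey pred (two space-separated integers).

Answer: 44 26

Derivation:
Step 1: prey: 53+21-18=56; pred: 17+9-8=18
Step 2: prey: 56+22-20=58; pred: 18+10-9=19
Step 3: prey: 58+23-22=59; pred: 19+11-9=21
Step 4: prey: 59+23-24=58; pred: 21+12-10=23
Step 5: prey: 58+23-26=55; pred: 23+13-11=25
Step 6: prey: 55+22-27=50; pred: 25+13-12=26
Step 7: prey: 50+20-26=44; pred: 26+13-13=26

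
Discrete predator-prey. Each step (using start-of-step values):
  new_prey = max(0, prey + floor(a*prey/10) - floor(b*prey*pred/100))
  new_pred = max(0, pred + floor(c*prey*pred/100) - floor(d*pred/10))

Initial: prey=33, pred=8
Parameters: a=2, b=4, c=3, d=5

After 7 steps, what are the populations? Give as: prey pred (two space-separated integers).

Step 1: prey: 33+6-10=29; pred: 8+7-4=11
Step 2: prey: 29+5-12=22; pred: 11+9-5=15
Step 3: prey: 22+4-13=13; pred: 15+9-7=17
Step 4: prey: 13+2-8=7; pred: 17+6-8=15
Step 5: prey: 7+1-4=4; pred: 15+3-7=11
Step 6: prey: 4+0-1=3; pred: 11+1-5=7
Step 7: prey: 3+0-0=3; pred: 7+0-3=4

Answer: 3 4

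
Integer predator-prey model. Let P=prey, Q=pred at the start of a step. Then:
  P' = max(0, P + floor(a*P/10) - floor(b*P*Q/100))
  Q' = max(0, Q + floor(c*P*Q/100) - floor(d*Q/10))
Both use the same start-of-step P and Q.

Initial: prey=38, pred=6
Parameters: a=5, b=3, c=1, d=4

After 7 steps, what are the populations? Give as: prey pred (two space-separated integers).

Answer: 40 61

Derivation:
Step 1: prey: 38+19-6=51; pred: 6+2-2=6
Step 2: prey: 51+25-9=67; pred: 6+3-2=7
Step 3: prey: 67+33-14=86; pred: 7+4-2=9
Step 4: prey: 86+43-23=106; pred: 9+7-3=13
Step 5: prey: 106+53-41=118; pred: 13+13-5=21
Step 6: prey: 118+59-74=103; pred: 21+24-8=37
Step 7: prey: 103+51-114=40; pred: 37+38-14=61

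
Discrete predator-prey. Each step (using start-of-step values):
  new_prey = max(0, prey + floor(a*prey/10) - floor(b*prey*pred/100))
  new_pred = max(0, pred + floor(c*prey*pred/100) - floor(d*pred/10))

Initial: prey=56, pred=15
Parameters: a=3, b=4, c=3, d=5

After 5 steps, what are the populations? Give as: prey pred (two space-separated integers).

Answer: 0 7

Derivation:
Step 1: prey: 56+16-33=39; pred: 15+25-7=33
Step 2: prey: 39+11-51=0; pred: 33+38-16=55
Step 3: prey: 0+0-0=0; pred: 55+0-27=28
Step 4: prey: 0+0-0=0; pred: 28+0-14=14
Step 5: prey: 0+0-0=0; pred: 14+0-7=7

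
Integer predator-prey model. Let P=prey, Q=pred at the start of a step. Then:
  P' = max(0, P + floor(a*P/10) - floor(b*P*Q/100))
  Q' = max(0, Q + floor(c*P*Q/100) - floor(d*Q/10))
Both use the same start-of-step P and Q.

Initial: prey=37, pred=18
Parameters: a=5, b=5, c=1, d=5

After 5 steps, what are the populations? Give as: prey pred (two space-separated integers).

Step 1: prey: 37+18-33=22; pred: 18+6-9=15
Step 2: prey: 22+11-16=17; pred: 15+3-7=11
Step 3: prey: 17+8-9=16; pred: 11+1-5=7
Step 4: prey: 16+8-5=19; pred: 7+1-3=5
Step 5: prey: 19+9-4=24; pred: 5+0-2=3

Answer: 24 3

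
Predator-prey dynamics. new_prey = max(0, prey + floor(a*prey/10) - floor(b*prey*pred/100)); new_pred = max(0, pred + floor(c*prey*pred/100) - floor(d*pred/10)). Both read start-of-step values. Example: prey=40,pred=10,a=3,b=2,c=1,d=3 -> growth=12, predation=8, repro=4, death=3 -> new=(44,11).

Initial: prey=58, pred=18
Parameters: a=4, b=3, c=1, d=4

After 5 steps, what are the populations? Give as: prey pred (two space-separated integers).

Step 1: prey: 58+23-31=50; pred: 18+10-7=21
Step 2: prey: 50+20-31=39; pred: 21+10-8=23
Step 3: prey: 39+15-26=28; pred: 23+8-9=22
Step 4: prey: 28+11-18=21; pred: 22+6-8=20
Step 5: prey: 21+8-12=17; pred: 20+4-8=16

Answer: 17 16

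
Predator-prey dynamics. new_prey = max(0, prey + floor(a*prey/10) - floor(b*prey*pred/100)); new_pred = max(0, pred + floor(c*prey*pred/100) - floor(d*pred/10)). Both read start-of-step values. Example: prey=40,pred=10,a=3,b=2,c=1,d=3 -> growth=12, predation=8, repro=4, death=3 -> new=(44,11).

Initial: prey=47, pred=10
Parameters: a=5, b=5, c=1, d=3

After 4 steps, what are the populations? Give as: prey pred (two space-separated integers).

Answer: 29 16

Derivation:
Step 1: prey: 47+23-23=47; pred: 10+4-3=11
Step 2: prey: 47+23-25=45; pred: 11+5-3=13
Step 3: prey: 45+22-29=38; pred: 13+5-3=15
Step 4: prey: 38+19-28=29; pred: 15+5-4=16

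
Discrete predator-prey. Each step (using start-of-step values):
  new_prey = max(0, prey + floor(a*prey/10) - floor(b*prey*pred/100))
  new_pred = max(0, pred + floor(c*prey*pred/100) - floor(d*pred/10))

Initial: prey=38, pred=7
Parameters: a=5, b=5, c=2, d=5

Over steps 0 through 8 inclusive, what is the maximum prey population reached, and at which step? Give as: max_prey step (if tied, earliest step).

Step 1: prey: 38+19-13=44; pred: 7+5-3=9
Step 2: prey: 44+22-19=47; pred: 9+7-4=12
Step 3: prey: 47+23-28=42; pred: 12+11-6=17
Step 4: prey: 42+21-35=28; pred: 17+14-8=23
Step 5: prey: 28+14-32=10; pred: 23+12-11=24
Step 6: prey: 10+5-12=3; pred: 24+4-12=16
Step 7: prey: 3+1-2=2; pred: 16+0-8=8
Step 8: prey: 2+1-0=3; pred: 8+0-4=4
Max prey = 47 at step 2

Answer: 47 2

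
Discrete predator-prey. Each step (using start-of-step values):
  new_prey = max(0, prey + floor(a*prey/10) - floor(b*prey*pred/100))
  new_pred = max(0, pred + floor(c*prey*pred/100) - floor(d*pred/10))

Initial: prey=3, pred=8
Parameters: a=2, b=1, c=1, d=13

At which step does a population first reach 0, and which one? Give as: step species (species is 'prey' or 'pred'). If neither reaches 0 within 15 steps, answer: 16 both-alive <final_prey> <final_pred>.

Step 1: prey: 3+0-0=3; pred: 8+0-10=0
First extinction: pred at step 1

Answer: 1 pred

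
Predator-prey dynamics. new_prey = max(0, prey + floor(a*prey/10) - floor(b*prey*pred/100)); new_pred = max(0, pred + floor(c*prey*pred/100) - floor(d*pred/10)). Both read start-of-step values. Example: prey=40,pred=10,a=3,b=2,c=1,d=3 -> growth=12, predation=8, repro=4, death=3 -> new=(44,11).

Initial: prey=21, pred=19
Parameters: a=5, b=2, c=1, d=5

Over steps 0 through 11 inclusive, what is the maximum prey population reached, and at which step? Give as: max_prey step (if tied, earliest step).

Answer: 184 9

Derivation:
Step 1: prey: 21+10-7=24; pred: 19+3-9=13
Step 2: prey: 24+12-6=30; pred: 13+3-6=10
Step 3: prey: 30+15-6=39; pred: 10+3-5=8
Step 4: prey: 39+19-6=52; pred: 8+3-4=7
Step 5: prey: 52+26-7=71; pred: 7+3-3=7
Step 6: prey: 71+35-9=97; pred: 7+4-3=8
Step 7: prey: 97+48-15=130; pred: 8+7-4=11
Step 8: prey: 130+65-28=167; pred: 11+14-5=20
Step 9: prey: 167+83-66=184; pred: 20+33-10=43
Step 10: prey: 184+92-158=118; pred: 43+79-21=101
Step 11: prey: 118+59-238=0; pred: 101+119-50=170
Max prey = 184 at step 9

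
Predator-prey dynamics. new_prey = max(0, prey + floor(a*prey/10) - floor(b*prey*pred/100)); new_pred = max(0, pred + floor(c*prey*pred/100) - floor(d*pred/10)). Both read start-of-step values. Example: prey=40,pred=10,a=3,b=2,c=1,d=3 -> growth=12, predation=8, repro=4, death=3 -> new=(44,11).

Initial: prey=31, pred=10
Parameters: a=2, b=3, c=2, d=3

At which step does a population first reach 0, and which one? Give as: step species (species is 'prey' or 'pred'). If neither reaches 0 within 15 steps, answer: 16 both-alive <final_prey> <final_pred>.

Step 1: prey: 31+6-9=28; pred: 10+6-3=13
Step 2: prey: 28+5-10=23; pred: 13+7-3=17
Step 3: prey: 23+4-11=16; pred: 17+7-5=19
Step 4: prey: 16+3-9=10; pred: 19+6-5=20
Step 5: prey: 10+2-6=6; pred: 20+4-6=18
Step 6: prey: 6+1-3=4; pred: 18+2-5=15
Step 7: prey: 4+0-1=3; pred: 15+1-4=12
Step 8: prey: 3+0-1=2; pred: 12+0-3=9
Step 9: prey: 2+0-0=2; pred: 9+0-2=7
Step 10: prey: 2+0-0=2; pred: 7+0-2=5
Step 11: prey: 2+0-0=2; pred: 5+0-1=4
Step 12: prey: 2+0-0=2; pred: 4+0-1=3
Step 13: prey: 2+0-0=2; pred: 3+0-0=3
Steps 14-15: state stable at prey=2, pred=3 (no change)
No extinction within 15 steps

Answer: 16 both-alive 2 3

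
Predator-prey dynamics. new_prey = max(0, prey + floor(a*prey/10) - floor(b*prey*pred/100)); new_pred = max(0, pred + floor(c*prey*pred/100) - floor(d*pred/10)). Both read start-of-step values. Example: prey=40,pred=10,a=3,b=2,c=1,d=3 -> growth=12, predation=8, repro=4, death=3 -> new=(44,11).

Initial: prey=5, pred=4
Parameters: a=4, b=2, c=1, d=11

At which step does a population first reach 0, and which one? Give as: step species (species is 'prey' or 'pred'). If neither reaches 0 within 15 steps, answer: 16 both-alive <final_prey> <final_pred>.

Step 1: prey: 5+2-0=7; pred: 4+0-4=0
First extinction: pred at step 1

Answer: 1 pred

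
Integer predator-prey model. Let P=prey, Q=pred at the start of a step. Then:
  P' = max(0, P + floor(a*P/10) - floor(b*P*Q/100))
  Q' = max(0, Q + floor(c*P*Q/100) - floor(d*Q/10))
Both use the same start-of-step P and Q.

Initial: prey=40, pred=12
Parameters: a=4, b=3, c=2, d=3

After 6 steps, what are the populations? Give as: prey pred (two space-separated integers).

Answer: 0 24

Derivation:
Step 1: prey: 40+16-14=42; pred: 12+9-3=18
Step 2: prey: 42+16-22=36; pred: 18+15-5=28
Step 3: prey: 36+14-30=20; pred: 28+20-8=40
Step 4: prey: 20+8-24=4; pred: 40+16-12=44
Step 5: prey: 4+1-5=0; pred: 44+3-13=34
Step 6: prey: 0+0-0=0; pred: 34+0-10=24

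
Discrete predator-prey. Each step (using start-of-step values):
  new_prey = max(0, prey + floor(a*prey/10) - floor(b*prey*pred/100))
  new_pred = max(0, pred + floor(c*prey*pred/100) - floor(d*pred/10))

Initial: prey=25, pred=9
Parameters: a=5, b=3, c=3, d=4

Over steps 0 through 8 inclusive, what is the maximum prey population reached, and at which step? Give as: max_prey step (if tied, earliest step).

Answer: 35 2

Derivation:
Step 1: prey: 25+12-6=31; pred: 9+6-3=12
Step 2: prey: 31+15-11=35; pred: 12+11-4=19
Step 3: prey: 35+17-19=33; pred: 19+19-7=31
Step 4: prey: 33+16-30=19; pred: 31+30-12=49
Step 5: prey: 19+9-27=1; pred: 49+27-19=57
Step 6: prey: 1+0-1=0; pred: 57+1-22=36
Step 7: prey: 0+0-0=0; pred: 36+0-14=22
Step 8: prey: 0+0-0=0; pred: 22+0-8=14
Max prey = 35 at step 2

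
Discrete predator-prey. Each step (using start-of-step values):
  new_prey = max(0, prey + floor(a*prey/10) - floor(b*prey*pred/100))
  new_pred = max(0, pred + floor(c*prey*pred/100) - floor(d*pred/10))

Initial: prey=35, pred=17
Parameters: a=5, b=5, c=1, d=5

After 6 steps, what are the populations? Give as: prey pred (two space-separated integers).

Step 1: prey: 35+17-29=23; pred: 17+5-8=14
Step 2: prey: 23+11-16=18; pred: 14+3-7=10
Step 3: prey: 18+9-9=18; pred: 10+1-5=6
Step 4: prey: 18+9-5=22; pred: 6+1-3=4
Step 5: prey: 22+11-4=29; pred: 4+0-2=2
Step 6: prey: 29+14-2=41; pred: 2+0-1=1

Answer: 41 1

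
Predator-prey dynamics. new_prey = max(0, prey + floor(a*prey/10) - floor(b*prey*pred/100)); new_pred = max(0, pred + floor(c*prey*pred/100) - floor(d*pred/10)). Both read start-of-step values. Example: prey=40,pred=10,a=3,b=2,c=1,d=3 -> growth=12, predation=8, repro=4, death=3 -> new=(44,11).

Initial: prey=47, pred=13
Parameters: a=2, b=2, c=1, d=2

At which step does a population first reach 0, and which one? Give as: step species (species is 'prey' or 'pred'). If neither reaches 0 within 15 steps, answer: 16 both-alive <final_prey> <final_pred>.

Answer: 16 both-alive 3 6

Derivation:
Step 1: prey: 47+9-12=44; pred: 13+6-2=17
Step 2: prey: 44+8-14=38; pred: 17+7-3=21
Step 3: prey: 38+7-15=30; pred: 21+7-4=24
Step 4: prey: 30+6-14=22; pred: 24+7-4=27
Step 5: prey: 22+4-11=15; pred: 27+5-5=27
Step 6: prey: 15+3-8=10; pred: 27+4-5=26
Step 7: prey: 10+2-5=7; pred: 26+2-5=23
Step 8: prey: 7+1-3=5; pred: 23+1-4=20
Step 9: prey: 5+1-2=4; pred: 20+1-4=17
Step 10: prey: 4+0-1=3; pred: 17+0-3=14
Step 11: prey: 3+0-0=3; pred: 14+0-2=12
Step 12: prey: 3+0-0=3; pred: 12+0-2=10
Step 13: prey: 3+0-0=3; pred: 10+0-2=8
Step 14: prey: 3+0-0=3; pred: 8+0-1=7
Step 15: prey: 3+0-0=3; pred: 7+0-1=6
No extinction within 15 steps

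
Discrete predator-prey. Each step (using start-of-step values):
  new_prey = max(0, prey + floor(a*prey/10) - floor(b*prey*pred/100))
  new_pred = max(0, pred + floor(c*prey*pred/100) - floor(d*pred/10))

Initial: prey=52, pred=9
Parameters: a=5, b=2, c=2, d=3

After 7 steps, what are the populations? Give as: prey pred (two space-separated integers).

Step 1: prey: 52+26-9=69; pred: 9+9-2=16
Step 2: prey: 69+34-22=81; pred: 16+22-4=34
Step 3: prey: 81+40-55=66; pred: 34+55-10=79
Step 4: prey: 66+33-104=0; pred: 79+104-23=160
Step 5: prey: 0+0-0=0; pred: 160+0-48=112
Step 6: prey: 0+0-0=0; pred: 112+0-33=79
Step 7: prey: 0+0-0=0; pred: 79+0-23=56

Answer: 0 56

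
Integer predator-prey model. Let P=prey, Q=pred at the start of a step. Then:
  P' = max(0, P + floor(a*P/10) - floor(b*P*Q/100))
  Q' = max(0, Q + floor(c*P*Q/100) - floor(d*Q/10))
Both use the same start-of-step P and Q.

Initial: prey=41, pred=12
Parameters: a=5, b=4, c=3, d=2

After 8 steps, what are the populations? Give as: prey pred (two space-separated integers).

Step 1: prey: 41+20-19=42; pred: 12+14-2=24
Step 2: prey: 42+21-40=23; pred: 24+30-4=50
Step 3: prey: 23+11-46=0; pred: 50+34-10=74
Step 4: prey: 0+0-0=0; pred: 74+0-14=60
Step 5: prey: 0+0-0=0; pred: 60+0-12=48
Step 6: prey: 0+0-0=0; pred: 48+0-9=39
Step 7: prey: 0+0-0=0; pred: 39+0-7=32
Step 8: prey: 0+0-0=0; pred: 32+0-6=26

Answer: 0 26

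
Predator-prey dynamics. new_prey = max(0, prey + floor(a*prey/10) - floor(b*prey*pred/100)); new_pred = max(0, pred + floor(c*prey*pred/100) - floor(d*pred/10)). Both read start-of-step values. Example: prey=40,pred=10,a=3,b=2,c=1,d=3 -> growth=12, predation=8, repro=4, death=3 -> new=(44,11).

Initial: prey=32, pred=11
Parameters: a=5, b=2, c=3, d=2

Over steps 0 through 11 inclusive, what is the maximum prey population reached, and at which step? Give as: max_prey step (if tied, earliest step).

Answer: 46 2

Derivation:
Step 1: prey: 32+16-7=41; pred: 11+10-2=19
Step 2: prey: 41+20-15=46; pred: 19+23-3=39
Step 3: prey: 46+23-35=34; pred: 39+53-7=85
Step 4: prey: 34+17-57=0; pred: 85+86-17=154
Step 5: prey: 0+0-0=0; pred: 154+0-30=124
Step 6: prey: 0+0-0=0; pred: 124+0-24=100
Step 7: prey: 0+0-0=0; pred: 100+0-20=80
Step 8: prey: 0+0-0=0; pred: 80+0-16=64
Step 9: prey: 0+0-0=0; pred: 64+0-12=52
Step 10: prey: 0+0-0=0; pred: 52+0-10=42
Step 11: prey: 0+0-0=0; pred: 42+0-8=34
Max prey = 46 at step 2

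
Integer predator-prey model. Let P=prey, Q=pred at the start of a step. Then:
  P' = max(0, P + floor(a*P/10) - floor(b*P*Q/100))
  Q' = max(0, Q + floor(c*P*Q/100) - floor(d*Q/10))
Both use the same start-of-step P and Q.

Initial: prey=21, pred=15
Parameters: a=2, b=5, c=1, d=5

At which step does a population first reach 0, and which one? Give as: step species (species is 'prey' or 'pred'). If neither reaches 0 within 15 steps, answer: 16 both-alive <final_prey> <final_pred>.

Step 1: prey: 21+4-15=10; pred: 15+3-7=11
Step 2: prey: 10+2-5=7; pred: 11+1-5=7
Step 3: prey: 7+1-2=6; pred: 7+0-3=4
Step 4: prey: 6+1-1=6; pred: 4+0-2=2
Step 5: prey: 6+1-0=7; pred: 2+0-1=1
Step 6: prey: 7+1-0=8; pred: 1+0-0=1
Step 7: prey: 8+1-0=9; pred: 1+0-0=1
Step 8: prey: 9+1-0=10; pred: 1+0-0=1
Step 9: prey: 10+2-0=12; pred: 1+0-0=1
Step 10: prey: 12+2-0=14; pred: 1+0-0=1
Step 11: prey: 14+2-0=16; pred: 1+0-0=1
Step 12: prey: 16+3-0=19; pred: 1+0-0=1
Step 13: prey: 19+3-0=22; pred: 1+0-0=1
Step 14: prey: 22+4-1=25; pred: 1+0-0=1
Step 15: prey: 25+5-1=29; pred: 1+0-0=1
No extinction within 15 steps

Answer: 16 both-alive 29 1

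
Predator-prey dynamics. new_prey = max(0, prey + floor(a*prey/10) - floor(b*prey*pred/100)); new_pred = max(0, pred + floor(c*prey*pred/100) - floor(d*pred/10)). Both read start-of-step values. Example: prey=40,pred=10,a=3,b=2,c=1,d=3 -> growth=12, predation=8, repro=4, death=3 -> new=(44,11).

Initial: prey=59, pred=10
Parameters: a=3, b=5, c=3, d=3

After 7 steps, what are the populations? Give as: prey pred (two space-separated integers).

Step 1: prey: 59+17-29=47; pred: 10+17-3=24
Step 2: prey: 47+14-56=5; pred: 24+33-7=50
Step 3: prey: 5+1-12=0; pred: 50+7-15=42
Step 4: prey: 0+0-0=0; pred: 42+0-12=30
Step 5: prey: 0+0-0=0; pred: 30+0-9=21
Step 6: prey: 0+0-0=0; pred: 21+0-6=15
Step 7: prey: 0+0-0=0; pred: 15+0-4=11

Answer: 0 11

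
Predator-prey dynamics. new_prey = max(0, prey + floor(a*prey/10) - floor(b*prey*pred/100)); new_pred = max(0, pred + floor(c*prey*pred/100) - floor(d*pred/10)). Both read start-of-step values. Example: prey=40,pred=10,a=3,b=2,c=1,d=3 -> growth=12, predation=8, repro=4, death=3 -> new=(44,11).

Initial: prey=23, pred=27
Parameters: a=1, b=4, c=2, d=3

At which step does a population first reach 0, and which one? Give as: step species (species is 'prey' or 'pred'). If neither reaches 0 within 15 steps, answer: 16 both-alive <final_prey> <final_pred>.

Step 1: prey: 23+2-24=1; pred: 27+12-8=31
Step 2: prey: 1+0-1=0; pred: 31+0-9=22
First extinction: prey at step 2

Answer: 2 prey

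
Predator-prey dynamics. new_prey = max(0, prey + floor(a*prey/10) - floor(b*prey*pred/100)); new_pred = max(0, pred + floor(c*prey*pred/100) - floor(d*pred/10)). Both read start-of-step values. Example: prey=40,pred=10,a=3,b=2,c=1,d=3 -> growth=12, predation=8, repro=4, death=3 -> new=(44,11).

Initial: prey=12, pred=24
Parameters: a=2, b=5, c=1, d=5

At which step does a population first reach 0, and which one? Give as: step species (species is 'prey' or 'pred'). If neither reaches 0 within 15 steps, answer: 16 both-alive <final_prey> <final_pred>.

Answer: 1 prey

Derivation:
Step 1: prey: 12+2-14=0; pred: 24+2-12=14
First extinction: prey at step 1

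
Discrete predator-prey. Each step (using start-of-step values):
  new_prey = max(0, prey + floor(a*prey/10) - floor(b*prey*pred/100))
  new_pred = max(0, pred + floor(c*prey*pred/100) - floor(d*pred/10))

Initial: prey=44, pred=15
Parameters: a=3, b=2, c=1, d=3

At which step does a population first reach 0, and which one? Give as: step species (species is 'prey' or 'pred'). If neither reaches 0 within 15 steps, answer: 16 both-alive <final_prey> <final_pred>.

Step 1: prey: 44+13-13=44; pred: 15+6-4=17
Step 2: prey: 44+13-14=43; pred: 17+7-5=19
Step 3: prey: 43+12-16=39; pred: 19+8-5=22
Step 4: prey: 39+11-17=33; pred: 22+8-6=24
Step 5: prey: 33+9-15=27; pred: 24+7-7=24
Step 6: prey: 27+8-12=23; pred: 24+6-7=23
Step 7: prey: 23+6-10=19; pred: 23+5-6=22
Step 8: prey: 19+5-8=16; pred: 22+4-6=20
Step 9: prey: 16+4-6=14; pred: 20+3-6=17
Step 10: prey: 14+4-4=14; pred: 17+2-5=14
Step 11: prey: 14+4-3=15; pred: 14+1-4=11
Step 12: prey: 15+4-3=16; pred: 11+1-3=9
Step 13: prey: 16+4-2=18; pred: 9+1-2=8
Step 14: prey: 18+5-2=21; pred: 8+1-2=7
Step 15: prey: 21+6-2=25; pred: 7+1-2=6
No extinction within 15 steps

Answer: 16 both-alive 25 6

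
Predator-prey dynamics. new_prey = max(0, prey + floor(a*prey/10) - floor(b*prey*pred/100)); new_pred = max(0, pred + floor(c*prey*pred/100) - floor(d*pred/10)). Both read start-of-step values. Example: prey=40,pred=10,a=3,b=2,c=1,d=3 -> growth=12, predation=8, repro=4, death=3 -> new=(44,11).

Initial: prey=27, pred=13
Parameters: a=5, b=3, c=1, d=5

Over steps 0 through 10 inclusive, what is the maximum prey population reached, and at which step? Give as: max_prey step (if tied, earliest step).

Step 1: prey: 27+13-10=30; pred: 13+3-6=10
Step 2: prey: 30+15-9=36; pred: 10+3-5=8
Step 3: prey: 36+18-8=46; pred: 8+2-4=6
Step 4: prey: 46+23-8=61; pred: 6+2-3=5
Step 5: prey: 61+30-9=82; pred: 5+3-2=6
Step 6: prey: 82+41-14=109; pred: 6+4-3=7
Step 7: prey: 109+54-22=141; pred: 7+7-3=11
Step 8: prey: 141+70-46=165; pred: 11+15-5=21
Step 9: prey: 165+82-103=144; pred: 21+34-10=45
Step 10: prey: 144+72-194=22; pred: 45+64-22=87
Max prey = 165 at step 8

Answer: 165 8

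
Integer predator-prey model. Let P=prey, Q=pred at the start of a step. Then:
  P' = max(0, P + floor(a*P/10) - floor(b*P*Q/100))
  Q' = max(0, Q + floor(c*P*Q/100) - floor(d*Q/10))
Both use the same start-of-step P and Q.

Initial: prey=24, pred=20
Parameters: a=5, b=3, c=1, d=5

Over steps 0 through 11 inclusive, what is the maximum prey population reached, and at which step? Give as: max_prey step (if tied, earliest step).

Step 1: prey: 24+12-14=22; pred: 20+4-10=14
Step 2: prey: 22+11-9=24; pred: 14+3-7=10
Step 3: prey: 24+12-7=29; pred: 10+2-5=7
Step 4: prey: 29+14-6=37; pred: 7+2-3=6
Step 5: prey: 37+18-6=49; pred: 6+2-3=5
Step 6: prey: 49+24-7=66; pred: 5+2-2=5
Step 7: prey: 66+33-9=90; pred: 5+3-2=6
Step 8: prey: 90+45-16=119; pred: 6+5-3=8
Step 9: prey: 119+59-28=150; pred: 8+9-4=13
Step 10: prey: 150+75-58=167; pred: 13+19-6=26
Step 11: prey: 167+83-130=120; pred: 26+43-13=56
Max prey = 167 at step 10

Answer: 167 10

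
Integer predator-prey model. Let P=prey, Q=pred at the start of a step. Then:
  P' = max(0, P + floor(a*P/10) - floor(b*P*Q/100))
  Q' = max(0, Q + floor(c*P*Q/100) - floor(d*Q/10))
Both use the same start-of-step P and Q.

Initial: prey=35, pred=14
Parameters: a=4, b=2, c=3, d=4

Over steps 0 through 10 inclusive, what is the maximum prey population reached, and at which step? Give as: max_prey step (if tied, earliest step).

Step 1: prey: 35+14-9=40; pred: 14+14-5=23
Step 2: prey: 40+16-18=38; pred: 23+27-9=41
Step 3: prey: 38+15-31=22; pred: 41+46-16=71
Step 4: prey: 22+8-31=0; pred: 71+46-28=89
Step 5: prey: 0+0-0=0; pred: 89+0-35=54
Step 6: prey: 0+0-0=0; pred: 54+0-21=33
Step 7: prey: 0+0-0=0; pred: 33+0-13=20
Step 8: prey: 0+0-0=0; pred: 20+0-8=12
Step 9: prey: 0+0-0=0; pred: 12+0-4=8
Step 10: prey: 0+0-0=0; pred: 8+0-3=5
Max prey = 40 at step 1

Answer: 40 1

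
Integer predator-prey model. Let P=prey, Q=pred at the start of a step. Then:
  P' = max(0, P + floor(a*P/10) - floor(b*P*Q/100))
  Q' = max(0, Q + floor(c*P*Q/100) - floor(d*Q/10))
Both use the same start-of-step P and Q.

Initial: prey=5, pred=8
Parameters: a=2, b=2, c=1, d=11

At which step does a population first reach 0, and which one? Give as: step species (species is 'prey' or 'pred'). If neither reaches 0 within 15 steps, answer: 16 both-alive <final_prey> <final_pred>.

Answer: 1 pred

Derivation:
Step 1: prey: 5+1-0=6; pred: 8+0-8=0
First extinction: pred at step 1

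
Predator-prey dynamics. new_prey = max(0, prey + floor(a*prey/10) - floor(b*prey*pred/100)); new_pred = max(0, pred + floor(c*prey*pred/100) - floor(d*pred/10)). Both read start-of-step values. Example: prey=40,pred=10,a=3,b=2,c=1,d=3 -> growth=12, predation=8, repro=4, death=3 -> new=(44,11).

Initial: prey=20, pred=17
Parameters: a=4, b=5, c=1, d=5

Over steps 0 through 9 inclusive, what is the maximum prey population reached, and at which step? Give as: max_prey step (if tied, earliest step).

Step 1: prey: 20+8-17=11; pred: 17+3-8=12
Step 2: prey: 11+4-6=9; pred: 12+1-6=7
Step 3: prey: 9+3-3=9; pred: 7+0-3=4
Step 4: prey: 9+3-1=11; pred: 4+0-2=2
Step 5: prey: 11+4-1=14; pred: 2+0-1=1
Step 6: prey: 14+5-0=19; pred: 1+0-0=1
Step 7: prey: 19+7-0=26; pred: 1+0-0=1
Step 8: prey: 26+10-1=35; pred: 1+0-0=1
Step 9: prey: 35+14-1=48; pred: 1+0-0=1
Max prey = 48 at step 9

Answer: 48 9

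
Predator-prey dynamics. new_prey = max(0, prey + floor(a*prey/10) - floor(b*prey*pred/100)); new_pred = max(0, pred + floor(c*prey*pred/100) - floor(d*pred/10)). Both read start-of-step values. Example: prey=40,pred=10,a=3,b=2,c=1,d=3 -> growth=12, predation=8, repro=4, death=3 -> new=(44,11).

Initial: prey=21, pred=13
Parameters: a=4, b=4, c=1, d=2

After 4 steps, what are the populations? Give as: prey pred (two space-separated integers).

Step 1: prey: 21+8-10=19; pred: 13+2-2=13
Step 2: prey: 19+7-9=17; pred: 13+2-2=13
Step 3: prey: 17+6-8=15; pred: 13+2-2=13
Step 4: prey: 15+6-7=14; pred: 13+1-2=12

Answer: 14 12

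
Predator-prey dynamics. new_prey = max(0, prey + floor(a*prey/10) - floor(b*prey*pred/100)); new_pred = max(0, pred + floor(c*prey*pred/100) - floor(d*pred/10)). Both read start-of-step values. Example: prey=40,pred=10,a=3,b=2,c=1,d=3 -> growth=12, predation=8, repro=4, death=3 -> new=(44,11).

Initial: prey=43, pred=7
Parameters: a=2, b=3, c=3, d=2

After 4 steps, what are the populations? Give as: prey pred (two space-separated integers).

Step 1: prey: 43+8-9=42; pred: 7+9-1=15
Step 2: prey: 42+8-18=32; pred: 15+18-3=30
Step 3: prey: 32+6-28=10; pred: 30+28-6=52
Step 4: prey: 10+2-15=0; pred: 52+15-10=57

Answer: 0 57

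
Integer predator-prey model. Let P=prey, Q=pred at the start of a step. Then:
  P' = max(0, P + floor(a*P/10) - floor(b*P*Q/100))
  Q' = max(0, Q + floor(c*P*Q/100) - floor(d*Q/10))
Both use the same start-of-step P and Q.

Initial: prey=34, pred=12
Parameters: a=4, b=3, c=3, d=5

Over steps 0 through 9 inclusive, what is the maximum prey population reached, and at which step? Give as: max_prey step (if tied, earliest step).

Answer: 35 1

Derivation:
Step 1: prey: 34+13-12=35; pred: 12+12-6=18
Step 2: prey: 35+14-18=31; pred: 18+18-9=27
Step 3: prey: 31+12-25=18; pred: 27+25-13=39
Step 4: prey: 18+7-21=4; pred: 39+21-19=41
Step 5: prey: 4+1-4=1; pred: 41+4-20=25
Step 6: prey: 1+0-0=1; pred: 25+0-12=13
Step 7: prey: 1+0-0=1; pred: 13+0-6=7
Step 8: prey: 1+0-0=1; pred: 7+0-3=4
Step 9: prey: 1+0-0=1; pred: 4+0-2=2
Max prey = 35 at step 1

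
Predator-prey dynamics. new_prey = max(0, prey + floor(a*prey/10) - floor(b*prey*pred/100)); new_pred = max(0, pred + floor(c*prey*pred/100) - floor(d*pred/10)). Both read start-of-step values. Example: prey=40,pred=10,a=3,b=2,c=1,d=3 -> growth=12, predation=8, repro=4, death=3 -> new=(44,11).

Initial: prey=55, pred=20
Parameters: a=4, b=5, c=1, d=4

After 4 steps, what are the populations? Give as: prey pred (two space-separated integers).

Answer: 3 8

Derivation:
Step 1: prey: 55+22-55=22; pred: 20+11-8=23
Step 2: prey: 22+8-25=5; pred: 23+5-9=19
Step 3: prey: 5+2-4=3; pred: 19+0-7=12
Step 4: prey: 3+1-1=3; pred: 12+0-4=8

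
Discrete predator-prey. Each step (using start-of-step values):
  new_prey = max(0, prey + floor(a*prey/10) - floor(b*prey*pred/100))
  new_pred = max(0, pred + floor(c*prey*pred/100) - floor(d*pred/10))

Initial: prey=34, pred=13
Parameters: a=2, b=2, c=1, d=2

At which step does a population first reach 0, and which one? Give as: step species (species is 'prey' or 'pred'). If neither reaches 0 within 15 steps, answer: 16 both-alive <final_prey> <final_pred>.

Step 1: prey: 34+6-8=32; pred: 13+4-2=15
Step 2: prey: 32+6-9=29; pred: 15+4-3=16
Step 3: prey: 29+5-9=25; pred: 16+4-3=17
Step 4: prey: 25+5-8=22; pred: 17+4-3=18
Step 5: prey: 22+4-7=19; pred: 18+3-3=18
Step 6: prey: 19+3-6=16; pred: 18+3-3=18
Step 7: prey: 16+3-5=14; pred: 18+2-3=17
Step 8: prey: 14+2-4=12; pred: 17+2-3=16
Step 9: prey: 12+2-3=11; pred: 16+1-3=14
Step 10: prey: 11+2-3=10; pred: 14+1-2=13
Step 11: prey: 10+2-2=10; pred: 13+1-2=12
Step 12: prey: 10+2-2=10; pred: 12+1-2=11
Step 13: prey: 10+2-2=10; pred: 11+1-2=10
Step 14: prey: 10+2-2=10; pred: 10+1-2=9
Step 15: prey: 10+2-1=11; pred: 9+0-1=8
No extinction within 15 steps

Answer: 16 both-alive 11 8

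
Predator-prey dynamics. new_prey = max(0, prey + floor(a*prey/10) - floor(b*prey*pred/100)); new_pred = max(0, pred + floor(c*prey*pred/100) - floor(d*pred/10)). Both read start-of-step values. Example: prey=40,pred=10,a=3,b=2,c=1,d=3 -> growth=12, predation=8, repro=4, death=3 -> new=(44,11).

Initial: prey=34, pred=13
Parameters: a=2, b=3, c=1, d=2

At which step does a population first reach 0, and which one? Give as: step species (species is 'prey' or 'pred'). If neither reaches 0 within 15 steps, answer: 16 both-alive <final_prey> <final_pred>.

Step 1: prey: 34+6-13=27; pred: 13+4-2=15
Step 2: prey: 27+5-12=20; pred: 15+4-3=16
Step 3: prey: 20+4-9=15; pred: 16+3-3=16
Step 4: prey: 15+3-7=11; pred: 16+2-3=15
Step 5: prey: 11+2-4=9; pred: 15+1-3=13
Step 6: prey: 9+1-3=7; pred: 13+1-2=12
Step 7: prey: 7+1-2=6; pred: 12+0-2=10
Step 8: prey: 6+1-1=6; pred: 10+0-2=8
Step 9: prey: 6+1-1=6; pred: 8+0-1=7
Step 10: prey: 6+1-1=6; pred: 7+0-1=6
Step 11: prey: 6+1-1=6; pred: 6+0-1=5
Step 12: prey: 6+1-0=7; pred: 5+0-1=4
Step 13: prey: 7+1-0=8; pred: 4+0-0=4
Step 14: prey: 8+1-0=9; pred: 4+0-0=4
Step 15: prey: 9+1-1=9; pred: 4+0-0=4
No extinction within 15 steps

Answer: 16 both-alive 9 4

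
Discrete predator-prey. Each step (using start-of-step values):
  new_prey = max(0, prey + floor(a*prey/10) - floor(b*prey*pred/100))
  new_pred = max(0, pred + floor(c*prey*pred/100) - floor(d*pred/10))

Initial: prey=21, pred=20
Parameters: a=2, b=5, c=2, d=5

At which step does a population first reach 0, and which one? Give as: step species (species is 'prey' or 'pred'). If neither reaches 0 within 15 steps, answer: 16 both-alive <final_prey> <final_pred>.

Step 1: prey: 21+4-21=4; pred: 20+8-10=18
Step 2: prey: 4+0-3=1; pred: 18+1-9=10
Step 3: prey: 1+0-0=1; pred: 10+0-5=5
Step 4: prey: 1+0-0=1; pred: 5+0-2=3
Step 5: prey: 1+0-0=1; pred: 3+0-1=2
Step 6: prey: 1+0-0=1; pred: 2+0-1=1
Step 7: prey: 1+0-0=1; pred: 1+0-0=1
Steps 8-15: state stable at prey=1, pred=1 (no change)
No extinction within 15 steps

Answer: 16 both-alive 1 1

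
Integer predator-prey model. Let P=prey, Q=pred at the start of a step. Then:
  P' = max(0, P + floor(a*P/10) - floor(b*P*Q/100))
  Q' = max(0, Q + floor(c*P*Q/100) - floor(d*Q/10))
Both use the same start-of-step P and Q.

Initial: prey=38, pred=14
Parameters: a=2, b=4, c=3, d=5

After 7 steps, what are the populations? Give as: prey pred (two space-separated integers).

Step 1: prey: 38+7-21=24; pred: 14+15-7=22
Step 2: prey: 24+4-21=7; pred: 22+15-11=26
Step 3: prey: 7+1-7=1; pred: 26+5-13=18
Step 4: prey: 1+0-0=1; pred: 18+0-9=9
Step 5: prey: 1+0-0=1; pred: 9+0-4=5
Step 6: prey: 1+0-0=1; pred: 5+0-2=3
Step 7: prey: 1+0-0=1; pred: 3+0-1=2

Answer: 1 2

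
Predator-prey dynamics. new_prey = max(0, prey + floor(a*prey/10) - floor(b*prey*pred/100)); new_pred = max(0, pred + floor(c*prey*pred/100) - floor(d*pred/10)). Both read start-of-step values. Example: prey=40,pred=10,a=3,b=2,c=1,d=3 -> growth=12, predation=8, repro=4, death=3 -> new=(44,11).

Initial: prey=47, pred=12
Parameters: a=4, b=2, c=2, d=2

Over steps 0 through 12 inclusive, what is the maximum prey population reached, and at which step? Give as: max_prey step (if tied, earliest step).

Answer: 54 1

Derivation:
Step 1: prey: 47+18-11=54; pred: 12+11-2=21
Step 2: prey: 54+21-22=53; pred: 21+22-4=39
Step 3: prey: 53+21-41=33; pred: 39+41-7=73
Step 4: prey: 33+13-48=0; pred: 73+48-14=107
Step 5: prey: 0+0-0=0; pred: 107+0-21=86
Step 6: prey: 0+0-0=0; pred: 86+0-17=69
Step 7: prey: 0+0-0=0; pred: 69+0-13=56
Step 8: prey: 0+0-0=0; pred: 56+0-11=45
Step 9: prey: 0+0-0=0; pred: 45+0-9=36
Step 10: prey: 0+0-0=0; pred: 36+0-7=29
Step 11: prey: 0+0-0=0; pred: 29+0-5=24
Step 12: prey: 0+0-0=0; pred: 24+0-4=20
Max prey = 54 at step 1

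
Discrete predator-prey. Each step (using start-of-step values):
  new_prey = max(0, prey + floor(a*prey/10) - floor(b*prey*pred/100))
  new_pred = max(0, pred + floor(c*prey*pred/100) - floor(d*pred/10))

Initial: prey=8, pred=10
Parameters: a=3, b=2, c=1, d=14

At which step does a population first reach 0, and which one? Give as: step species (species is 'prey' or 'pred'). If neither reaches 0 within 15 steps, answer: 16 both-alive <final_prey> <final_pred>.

Step 1: prey: 8+2-1=9; pred: 10+0-14=0
First extinction: pred at step 1

Answer: 1 pred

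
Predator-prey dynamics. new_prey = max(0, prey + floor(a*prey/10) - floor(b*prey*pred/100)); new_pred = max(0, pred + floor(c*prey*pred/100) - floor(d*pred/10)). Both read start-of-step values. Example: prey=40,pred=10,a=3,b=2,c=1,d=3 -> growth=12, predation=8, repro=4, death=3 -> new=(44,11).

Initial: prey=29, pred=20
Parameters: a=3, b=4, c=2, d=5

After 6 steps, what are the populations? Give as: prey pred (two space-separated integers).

Step 1: prey: 29+8-23=14; pred: 20+11-10=21
Step 2: prey: 14+4-11=7; pred: 21+5-10=16
Step 3: prey: 7+2-4=5; pred: 16+2-8=10
Step 4: prey: 5+1-2=4; pred: 10+1-5=6
Step 5: prey: 4+1-0=5; pred: 6+0-3=3
Step 6: prey: 5+1-0=6; pred: 3+0-1=2

Answer: 6 2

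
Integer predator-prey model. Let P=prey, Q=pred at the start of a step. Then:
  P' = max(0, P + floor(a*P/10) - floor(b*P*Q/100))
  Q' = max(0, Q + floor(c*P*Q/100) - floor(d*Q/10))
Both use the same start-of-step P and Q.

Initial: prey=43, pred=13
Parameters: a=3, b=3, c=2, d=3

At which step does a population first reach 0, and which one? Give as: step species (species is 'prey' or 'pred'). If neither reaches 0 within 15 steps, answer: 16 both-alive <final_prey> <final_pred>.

Answer: 16 both-alive 1 3

Derivation:
Step 1: prey: 43+12-16=39; pred: 13+11-3=21
Step 2: prey: 39+11-24=26; pred: 21+16-6=31
Step 3: prey: 26+7-24=9; pred: 31+16-9=38
Step 4: prey: 9+2-10=1; pred: 38+6-11=33
Step 5: prey: 1+0-0=1; pred: 33+0-9=24
Step 6: prey: 1+0-0=1; pred: 24+0-7=17
Step 7: prey: 1+0-0=1; pred: 17+0-5=12
Step 8: prey: 1+0-0=1; pred: 12+0-3=9
Step 9: prey: 1+0-0=1; pred: 9+0-2=7
Step 10: prey: 1+0-0=1; pred: 7+0-2=5
Step 11: prey: 1+0-0=1; pred: 5+0-1=4
Step 12: prey: 1+0-0=1; pred: 4+0-1=3
Step 13: prey: 1+0-0=1; pred: 3+0-0=3
Steps 14-15: state stable at prey=1, pred=3 (no change)
No extinction within 15 steps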